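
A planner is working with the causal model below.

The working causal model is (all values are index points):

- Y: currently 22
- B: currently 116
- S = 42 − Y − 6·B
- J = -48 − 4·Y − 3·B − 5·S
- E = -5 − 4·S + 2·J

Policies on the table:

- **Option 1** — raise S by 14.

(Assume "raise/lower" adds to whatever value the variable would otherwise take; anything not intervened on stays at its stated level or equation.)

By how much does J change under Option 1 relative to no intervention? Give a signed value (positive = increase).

-70

Baseline:
  Y = 22
  B = 116
  S = 42 − 22 − 6·116 = -676
  J = -48 − 4·22 − 3·116 − 5·(-676) = 2896
Option 1 (S + 14):
  Y = 22
  B = 116
  S = 42 − 22 − 6·116 (+14 from intervention) = -662
  J = -48 − 4·22 − 3·116 − 5·(-662) = 2826
Change in J: 2826 − 2896 = -70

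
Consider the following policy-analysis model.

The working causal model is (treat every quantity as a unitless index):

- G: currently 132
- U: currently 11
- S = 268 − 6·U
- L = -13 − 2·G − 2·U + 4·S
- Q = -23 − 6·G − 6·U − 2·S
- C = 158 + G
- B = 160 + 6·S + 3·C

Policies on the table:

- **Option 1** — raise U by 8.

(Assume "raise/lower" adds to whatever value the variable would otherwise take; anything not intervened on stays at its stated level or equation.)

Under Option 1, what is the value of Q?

Option 1 (U + 8):
  G = 132
  U = 11 + 8 = 19
  S = 268 − 6·19 = 154
  Q = -23 − 6·132 − 6·19 − 2·154 = -1237

-1237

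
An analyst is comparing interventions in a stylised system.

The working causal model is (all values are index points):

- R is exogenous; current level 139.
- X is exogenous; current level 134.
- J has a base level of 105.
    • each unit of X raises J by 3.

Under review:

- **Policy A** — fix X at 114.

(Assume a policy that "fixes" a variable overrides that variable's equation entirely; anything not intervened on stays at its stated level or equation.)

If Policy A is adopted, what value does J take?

Policy A (X := 114):
  X = 114
  J = 105 + 3·114 = 447

447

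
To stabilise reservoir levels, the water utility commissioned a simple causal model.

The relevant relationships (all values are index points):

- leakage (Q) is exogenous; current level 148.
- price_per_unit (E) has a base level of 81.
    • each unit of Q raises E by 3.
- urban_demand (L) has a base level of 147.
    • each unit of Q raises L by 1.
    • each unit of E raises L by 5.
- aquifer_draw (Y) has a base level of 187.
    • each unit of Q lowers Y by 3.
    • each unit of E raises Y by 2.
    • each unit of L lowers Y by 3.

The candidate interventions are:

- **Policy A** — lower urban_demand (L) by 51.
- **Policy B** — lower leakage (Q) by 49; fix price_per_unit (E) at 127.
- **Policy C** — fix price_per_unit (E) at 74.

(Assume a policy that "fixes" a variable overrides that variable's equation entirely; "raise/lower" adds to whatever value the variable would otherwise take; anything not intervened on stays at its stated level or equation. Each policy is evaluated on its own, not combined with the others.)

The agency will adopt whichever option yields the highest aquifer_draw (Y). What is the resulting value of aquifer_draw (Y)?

Policy A (L − 51):
  Q = 148
  E = 81 + 3·148 = 525
  L = 147 + 148 + 5·525 (−51 from intervention) = 2869
  Y = 187 − 3·148 + 2·525 − 3·2869 = -7814
Policy B (Q − 49, E := 127):
  Q = 148 − 49 = 99
  E = 127
  L = 147 + 99 + 5·127 = 881
  Y = 187 − 3·99 + 2·127 − 3·881 = -2499
Policy C (E := 74):
  Q = 148
  E = 74
  L = 147 + 148 + 5·74 = 665
  Y = 187 − 3·148 + 2·74 − 3·665 = -2104
Comparing — Policy A: Y=-7814, Policy B: Y=-2499, Policy C: Y=-2104. Highest is -2104 (Policy C).

-2104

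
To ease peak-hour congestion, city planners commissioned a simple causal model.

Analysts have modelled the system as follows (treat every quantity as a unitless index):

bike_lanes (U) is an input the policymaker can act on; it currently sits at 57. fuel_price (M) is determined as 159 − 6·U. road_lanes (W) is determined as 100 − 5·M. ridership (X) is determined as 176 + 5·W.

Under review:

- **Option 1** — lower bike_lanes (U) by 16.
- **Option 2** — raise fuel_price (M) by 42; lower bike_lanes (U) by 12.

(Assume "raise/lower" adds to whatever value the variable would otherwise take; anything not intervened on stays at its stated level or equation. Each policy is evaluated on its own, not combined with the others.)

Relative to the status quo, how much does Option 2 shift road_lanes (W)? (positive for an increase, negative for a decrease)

Baseline:
  U = 57
  M = 159 − 6·57 = -183
  W = 100 − 5·(-183) = 1015
Option 2 (M + 42, U − 12):
  U = 57 − 12 = 45
  M = 159 − 6·45 (+42 from intervention) = -69
  W = 100 − 5·(-69) = 445
Change in W: 445 − 1015 = -570

-570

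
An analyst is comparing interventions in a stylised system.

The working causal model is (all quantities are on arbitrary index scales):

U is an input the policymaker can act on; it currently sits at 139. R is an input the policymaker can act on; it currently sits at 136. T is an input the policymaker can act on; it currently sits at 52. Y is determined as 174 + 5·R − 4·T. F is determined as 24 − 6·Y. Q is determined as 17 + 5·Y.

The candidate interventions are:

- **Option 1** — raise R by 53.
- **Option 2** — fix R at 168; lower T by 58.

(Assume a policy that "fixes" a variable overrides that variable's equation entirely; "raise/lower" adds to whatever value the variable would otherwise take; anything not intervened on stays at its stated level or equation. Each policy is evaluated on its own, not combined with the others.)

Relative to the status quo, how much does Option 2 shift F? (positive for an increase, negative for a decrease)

-2352

Baseline:
  R = 136
  T = 52
  Y = 174 + 5·136 − 4·52 = 646
  F = 24 − 6·646 = -3852
Option 2 (R := 168, T − 58):
  R = 168
  T = 52 − 58 = -6
  Y = 174 + 5·168 − 4·(-6) = 1038
  F = 24 − 6·1038 = -6204
Change in F: -6204 − (-3852) = -2352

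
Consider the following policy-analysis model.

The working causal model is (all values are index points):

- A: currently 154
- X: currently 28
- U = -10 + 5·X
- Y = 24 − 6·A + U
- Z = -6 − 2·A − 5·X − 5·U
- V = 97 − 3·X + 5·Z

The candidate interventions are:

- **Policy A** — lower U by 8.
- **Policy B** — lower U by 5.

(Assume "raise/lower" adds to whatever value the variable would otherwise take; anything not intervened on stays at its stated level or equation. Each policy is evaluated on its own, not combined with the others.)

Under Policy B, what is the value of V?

-5382

Policy B (U − 5):
  A = 154
  X = 28
  U = -10 + 5·28 (−5 from intervention) = 125
  Z = -6 − 2·154 − 5·28 − 5·125 = -1079
  V = 97 − 3·28 + 5·(-1079) = -5382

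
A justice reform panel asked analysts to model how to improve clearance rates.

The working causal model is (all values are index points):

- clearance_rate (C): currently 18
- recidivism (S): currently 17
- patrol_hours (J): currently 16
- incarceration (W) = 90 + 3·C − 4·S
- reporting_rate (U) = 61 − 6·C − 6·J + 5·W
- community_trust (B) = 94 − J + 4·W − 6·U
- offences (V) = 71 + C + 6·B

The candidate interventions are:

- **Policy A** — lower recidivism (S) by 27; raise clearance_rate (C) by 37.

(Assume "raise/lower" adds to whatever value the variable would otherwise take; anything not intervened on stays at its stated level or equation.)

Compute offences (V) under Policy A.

-32286

Policy A (S − 27, C + 37):
  C = 18 + 37 = 55
  S = 17 − 27 = -10
  J = 16
  W = 90 + 3·55 − 4·(-10) = 295
  U = 61 − 6·55 − 6·16 + 5·295 = 1110
  B = 94 − 16 + 4·295 − 6·1110 = -5402
  V = 71 + 55 + 6·(-5402) = -32286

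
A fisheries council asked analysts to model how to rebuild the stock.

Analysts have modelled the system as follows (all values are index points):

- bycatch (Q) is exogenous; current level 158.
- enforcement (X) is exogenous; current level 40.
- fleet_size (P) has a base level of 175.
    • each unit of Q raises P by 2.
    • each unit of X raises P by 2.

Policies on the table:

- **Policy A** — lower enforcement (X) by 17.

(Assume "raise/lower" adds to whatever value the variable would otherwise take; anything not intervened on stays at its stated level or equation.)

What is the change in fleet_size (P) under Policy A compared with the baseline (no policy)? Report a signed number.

Baseline:
  Q = 158
  X = 40
  P = 175 + 2·158 + 2·40 = 571
Policy A (X − 17):
  Q = 158
  X = 40 − 17 = 23
  P = 175 + 2·158 + 2·23 = 537
Change in P: 537 − 571 = -34

-34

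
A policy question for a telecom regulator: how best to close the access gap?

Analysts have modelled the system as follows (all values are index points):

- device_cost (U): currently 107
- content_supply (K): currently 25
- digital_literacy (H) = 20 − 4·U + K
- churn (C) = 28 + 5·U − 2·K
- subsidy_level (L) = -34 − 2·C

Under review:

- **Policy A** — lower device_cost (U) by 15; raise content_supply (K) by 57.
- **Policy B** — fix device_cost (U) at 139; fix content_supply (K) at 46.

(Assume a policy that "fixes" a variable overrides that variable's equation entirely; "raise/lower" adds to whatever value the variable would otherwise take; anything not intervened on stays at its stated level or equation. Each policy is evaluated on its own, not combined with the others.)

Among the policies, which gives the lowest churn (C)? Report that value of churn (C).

324

Policy A (U − 15, K + 57):
  U = 107 − 15 = 92
  K = 25 + 57 = 82
  C = 28 + 5·92 − 2·82 = 324
Policy B (U := 139, K := 46):
  U = 139
  K = 46
  C = 28 + 5·139 − 2·46 = 631
Comparing — Policy A: C=324, Policy B: C=631. Lowest is 324 (Policy A).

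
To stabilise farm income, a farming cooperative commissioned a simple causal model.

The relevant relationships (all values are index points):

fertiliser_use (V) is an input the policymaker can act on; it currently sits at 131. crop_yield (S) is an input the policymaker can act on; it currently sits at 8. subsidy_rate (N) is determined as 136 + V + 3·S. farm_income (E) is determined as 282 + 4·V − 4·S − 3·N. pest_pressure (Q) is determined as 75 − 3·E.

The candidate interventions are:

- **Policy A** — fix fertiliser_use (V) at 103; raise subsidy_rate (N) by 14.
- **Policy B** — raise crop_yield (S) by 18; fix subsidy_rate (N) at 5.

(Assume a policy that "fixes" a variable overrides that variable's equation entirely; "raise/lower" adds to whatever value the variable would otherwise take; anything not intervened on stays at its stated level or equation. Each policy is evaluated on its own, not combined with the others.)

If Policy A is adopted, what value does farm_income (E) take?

-169

Policy A (V := 103, N + 14):
  V = 103
  S = 8
  N = 136 + 103 + 3·8 (+14 from intervention) = 277
  E = 282 + 4·103 − 4·8 − 3·277 = -169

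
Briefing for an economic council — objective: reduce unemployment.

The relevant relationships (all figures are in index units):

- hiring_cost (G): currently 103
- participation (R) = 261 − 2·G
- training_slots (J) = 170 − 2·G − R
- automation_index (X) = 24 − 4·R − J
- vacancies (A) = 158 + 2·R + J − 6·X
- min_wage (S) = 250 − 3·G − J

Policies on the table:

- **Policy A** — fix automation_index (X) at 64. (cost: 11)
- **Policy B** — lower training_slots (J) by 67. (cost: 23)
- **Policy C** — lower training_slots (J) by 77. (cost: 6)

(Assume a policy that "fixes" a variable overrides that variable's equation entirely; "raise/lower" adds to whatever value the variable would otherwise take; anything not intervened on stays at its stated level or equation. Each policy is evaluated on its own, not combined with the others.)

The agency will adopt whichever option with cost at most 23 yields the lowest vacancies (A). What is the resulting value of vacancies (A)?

Policy A (X := 64):
  G = 103
  R = 261 − 2·103 = 55
  J = 170 − 2·103 − 55 = -91
  X = 64
  A = 158 + 2·55 + (-91) − 6·64 = -207
Policy B (J − 67):
  G = 103
  R = 261 − 2·103 = 55
  J = 170 − 2·103 − 55 (−67 from intervention) = -158
  X = 24 − 4·55 − (-158) = -38
  A = 158 + 2·55 + (-158) − 6·(-38) = 338
Policy C (J − 77):
  G = 103
  R = 261 − 2·103 = 55
  J = 170 − 2·103 − 55 (−77 from intervention) = -168
  X = 24 − 4·55 − (-168) = -28
  A = 158 + 2·55 + (-168) − 6·(-28) = 268
Comparing — Policy A: A=-207, Policy B: A=338, Policy C: A=268. Lowest is -207 (Policy A).

-207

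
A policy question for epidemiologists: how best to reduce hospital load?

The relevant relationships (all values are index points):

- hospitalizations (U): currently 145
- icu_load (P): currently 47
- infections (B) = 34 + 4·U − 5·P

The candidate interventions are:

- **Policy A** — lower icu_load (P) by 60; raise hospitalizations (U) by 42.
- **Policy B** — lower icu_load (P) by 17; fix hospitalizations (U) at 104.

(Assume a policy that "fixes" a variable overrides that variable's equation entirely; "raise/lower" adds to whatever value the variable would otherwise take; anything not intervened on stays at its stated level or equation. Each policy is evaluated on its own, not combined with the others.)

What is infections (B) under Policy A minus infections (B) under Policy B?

Policy A (P − 60, U + 42):
  U = 145 + 42 = 187
  P = 47 − 60 = -13
  B = 34 + 4·187 − 5·(-13) = 847
Policy B (P − 17, U := 104):
  U = 104
  P = 47 − 17 = 30
  B = 34 + 4·104 − 5·30 = 300
B: 847 − 300 = 547

547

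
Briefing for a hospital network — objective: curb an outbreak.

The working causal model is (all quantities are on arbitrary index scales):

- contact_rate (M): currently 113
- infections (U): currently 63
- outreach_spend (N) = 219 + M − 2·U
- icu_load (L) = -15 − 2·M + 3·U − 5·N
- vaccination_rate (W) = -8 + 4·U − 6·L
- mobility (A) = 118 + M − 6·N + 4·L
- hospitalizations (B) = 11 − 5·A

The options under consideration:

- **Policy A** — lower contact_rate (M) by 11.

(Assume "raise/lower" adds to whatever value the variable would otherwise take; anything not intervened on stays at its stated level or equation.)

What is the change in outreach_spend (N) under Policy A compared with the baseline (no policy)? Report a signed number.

-11

Baseline:
  M = 113
  U = 63
  N = 219 + 113 − 2·63 = 206
Policy A (M − 11):
  M = 113 − 11 = 102
  U = 63
  N = 219 + 102 − 2·63 = 195
Change in N: 195 − 206 = -11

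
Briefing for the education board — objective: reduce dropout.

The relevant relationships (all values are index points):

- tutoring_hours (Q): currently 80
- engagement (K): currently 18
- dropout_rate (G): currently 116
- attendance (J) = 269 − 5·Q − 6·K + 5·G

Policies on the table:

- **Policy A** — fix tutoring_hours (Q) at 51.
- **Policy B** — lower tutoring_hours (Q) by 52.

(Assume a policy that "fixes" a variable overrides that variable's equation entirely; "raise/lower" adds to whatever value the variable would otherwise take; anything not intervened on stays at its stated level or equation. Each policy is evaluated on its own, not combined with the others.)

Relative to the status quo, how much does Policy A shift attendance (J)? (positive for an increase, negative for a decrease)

145

Baseline:
  Q = 80
  K = 18
  G = 116
  J = 269 − 5·80 − 6·18 + 5·116 = 341
Policy A (Q := 51):
  Q = 51
  K = 18
  G = 116
  J = 269 − 5·51 − 6·18 + 5·116 = 486
Change in J: 486 − 341 = 145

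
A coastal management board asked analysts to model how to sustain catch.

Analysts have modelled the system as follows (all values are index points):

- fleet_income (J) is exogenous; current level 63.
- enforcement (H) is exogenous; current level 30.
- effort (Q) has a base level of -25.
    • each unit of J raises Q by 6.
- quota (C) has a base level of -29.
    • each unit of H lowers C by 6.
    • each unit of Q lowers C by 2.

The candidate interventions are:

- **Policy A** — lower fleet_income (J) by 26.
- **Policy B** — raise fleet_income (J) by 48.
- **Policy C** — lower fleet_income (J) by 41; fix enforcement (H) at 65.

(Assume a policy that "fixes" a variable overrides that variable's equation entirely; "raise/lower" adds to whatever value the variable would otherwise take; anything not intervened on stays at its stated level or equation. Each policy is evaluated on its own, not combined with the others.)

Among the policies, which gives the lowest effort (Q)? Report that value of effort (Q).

Policy A (J − 26):
  J = 63 − 26 = 37
  Q = -25 + 6·37 = 197
Policy B (J + 48):
  J = 63 + 48 = 111
  Q = -25 + 6·111 = 641
Policy C (J − 41, H := 65):
  J = 63 − 41 = 22
  Q = -25 + 6·22 = 107
Comparing — Policy A: Q=197, Policy B: Q=641, Policy C: Q=107. Lowest is 107 (Policy C).

107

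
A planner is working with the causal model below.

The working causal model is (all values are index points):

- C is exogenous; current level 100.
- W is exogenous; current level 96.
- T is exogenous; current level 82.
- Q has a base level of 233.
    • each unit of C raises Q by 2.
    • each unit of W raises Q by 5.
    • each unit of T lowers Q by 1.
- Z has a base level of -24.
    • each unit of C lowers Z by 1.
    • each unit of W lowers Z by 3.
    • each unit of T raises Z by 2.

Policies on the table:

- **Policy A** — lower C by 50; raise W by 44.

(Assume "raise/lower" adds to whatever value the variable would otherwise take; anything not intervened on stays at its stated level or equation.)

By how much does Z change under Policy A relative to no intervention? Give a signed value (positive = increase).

-82

Baseline:
  C = 100
  W = 96
  T = 82
  Z = -24 − 100 − 3·96 + 2·82 = -248
Policy A (C − 50, W + 44):
  C = 100 − 50 = 50
  W = 96 + 44 = 140
  T = 82
  Z = -24 − 50 − 3·140 + 2·82 = -330
Change in Z: -330 − (-248) = -82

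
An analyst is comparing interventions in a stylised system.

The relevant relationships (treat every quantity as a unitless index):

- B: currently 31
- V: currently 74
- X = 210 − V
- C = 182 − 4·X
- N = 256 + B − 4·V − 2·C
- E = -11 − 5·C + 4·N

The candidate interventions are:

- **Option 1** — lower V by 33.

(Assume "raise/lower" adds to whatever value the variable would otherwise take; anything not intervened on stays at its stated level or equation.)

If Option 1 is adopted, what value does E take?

6903

Option 1 (V − 33):
  B = 31
  V = 74 − 33 = 41
  X = 210 − 41 = 169
  C = 182 − 4·169 = -494
  N = 256 + 31 − 4·41 − 2·(-494) = 1111
  E = -11 − 5·(-494) + 4·1111 = 6903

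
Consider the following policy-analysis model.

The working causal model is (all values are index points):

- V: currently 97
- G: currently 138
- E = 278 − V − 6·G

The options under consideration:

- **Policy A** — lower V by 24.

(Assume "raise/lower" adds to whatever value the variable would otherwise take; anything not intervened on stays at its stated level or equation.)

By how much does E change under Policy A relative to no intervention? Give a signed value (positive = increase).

24

Baseline:
  V = 97
  G = 138
  E = 278 − 97 − 6·138 = -647
Policy A (V − 24):
  V = 97 − 24 = 73
  G = 138
  E = 278 − 73 − 6·138 = -623
Change in E: -623 − (-647) = 24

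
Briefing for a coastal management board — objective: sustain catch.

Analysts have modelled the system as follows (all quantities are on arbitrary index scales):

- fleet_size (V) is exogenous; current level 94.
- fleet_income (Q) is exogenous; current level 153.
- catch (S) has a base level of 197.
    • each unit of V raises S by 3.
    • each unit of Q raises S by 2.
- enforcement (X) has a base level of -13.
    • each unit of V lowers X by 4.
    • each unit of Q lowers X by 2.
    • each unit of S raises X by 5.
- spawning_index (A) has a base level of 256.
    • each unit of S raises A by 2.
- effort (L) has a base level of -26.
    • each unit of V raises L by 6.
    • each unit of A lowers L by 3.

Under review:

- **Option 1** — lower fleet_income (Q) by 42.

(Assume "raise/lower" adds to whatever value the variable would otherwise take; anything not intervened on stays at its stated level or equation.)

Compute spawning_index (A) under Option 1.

1658

Option 1 (Q − 42):
  V = 94
  Q = 153 − 42 = 111
  S = 197 + 3·94 + 2·111 = 701
  A = 256 + 2·701 = 1658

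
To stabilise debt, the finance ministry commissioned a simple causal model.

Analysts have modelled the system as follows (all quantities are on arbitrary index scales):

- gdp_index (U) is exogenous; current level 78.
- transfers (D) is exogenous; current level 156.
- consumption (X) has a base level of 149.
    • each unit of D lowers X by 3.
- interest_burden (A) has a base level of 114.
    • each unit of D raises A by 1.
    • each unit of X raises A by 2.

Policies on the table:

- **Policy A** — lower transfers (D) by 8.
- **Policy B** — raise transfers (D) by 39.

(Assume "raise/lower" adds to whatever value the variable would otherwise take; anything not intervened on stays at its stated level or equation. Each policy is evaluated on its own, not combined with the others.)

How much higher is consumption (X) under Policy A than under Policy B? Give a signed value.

141

Policy A (D − 8):
  D = 156 − 8 = 148
  X = 149 − 3·148 = -295
Policy B (D + 39):
  D = 156 + 39 = 195
  X = 149 − 3·195 = -436
X: -295 − (-436) = 141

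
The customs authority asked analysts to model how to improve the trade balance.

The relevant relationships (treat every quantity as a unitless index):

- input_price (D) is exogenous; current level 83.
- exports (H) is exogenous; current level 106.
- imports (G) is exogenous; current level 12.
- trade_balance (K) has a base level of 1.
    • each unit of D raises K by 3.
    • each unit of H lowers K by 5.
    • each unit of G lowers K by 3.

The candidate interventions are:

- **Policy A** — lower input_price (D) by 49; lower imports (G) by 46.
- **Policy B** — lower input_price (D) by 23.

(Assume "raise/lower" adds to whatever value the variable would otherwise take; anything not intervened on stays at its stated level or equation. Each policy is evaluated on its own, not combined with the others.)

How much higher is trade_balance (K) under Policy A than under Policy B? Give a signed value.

60

Policy A (D − 49, G − 46):
  D = 83 − 49 = 34
  H = 106
  G = 12 − 46 = -34
  K = 1 + 3·34 − 5·106 − 3·(-34) = -325
Policy B (D − 23):
  D = 83 − 23 = 60
  H = 106
  G = 12
  K = 1 + 3·60 − 5·106 − 3·12 = -385
K: -325 − (-385) = 60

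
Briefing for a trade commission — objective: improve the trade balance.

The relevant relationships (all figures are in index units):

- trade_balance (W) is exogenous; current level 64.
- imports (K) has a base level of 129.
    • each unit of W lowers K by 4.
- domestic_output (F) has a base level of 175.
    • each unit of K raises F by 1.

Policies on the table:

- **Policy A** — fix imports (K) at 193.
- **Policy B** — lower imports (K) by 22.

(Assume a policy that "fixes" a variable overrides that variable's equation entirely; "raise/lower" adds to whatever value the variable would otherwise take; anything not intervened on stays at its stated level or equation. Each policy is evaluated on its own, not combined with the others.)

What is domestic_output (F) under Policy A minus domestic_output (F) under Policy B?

Policy A (K := 193):
  W = 64
  K = 193
  F = 175 + 193 = 368
Policy B (K − 22):
  W = 64
  K = 129 − 4·64 (−22 from intervention) = -149
  F = 175 + (-149) = 26
F: 368 − 26 = 342

342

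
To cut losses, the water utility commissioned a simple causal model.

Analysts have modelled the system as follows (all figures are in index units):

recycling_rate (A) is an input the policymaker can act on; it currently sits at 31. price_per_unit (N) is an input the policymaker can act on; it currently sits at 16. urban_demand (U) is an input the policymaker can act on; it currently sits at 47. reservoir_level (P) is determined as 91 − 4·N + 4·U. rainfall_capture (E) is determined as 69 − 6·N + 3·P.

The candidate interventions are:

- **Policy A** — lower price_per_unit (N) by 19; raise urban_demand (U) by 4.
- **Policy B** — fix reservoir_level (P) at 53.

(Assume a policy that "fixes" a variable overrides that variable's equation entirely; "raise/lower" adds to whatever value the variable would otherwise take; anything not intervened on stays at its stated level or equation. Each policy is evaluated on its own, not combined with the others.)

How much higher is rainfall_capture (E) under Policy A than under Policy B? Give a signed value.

Policy A (N − 19, U + 4):
  N = 16 − 19 = -3
  U = 47 + 4 = 51
  P = 91 − 4·(-3) + 4·51 = 307
  E = 69 − 6·(-3) + 3·307 = 1008
Policy B (P := 53):
  N = 16
  U = 47
  P = 53
  E = 69 − 6·16 + 3·53 = 132
E: 1008 − 132 = 876

876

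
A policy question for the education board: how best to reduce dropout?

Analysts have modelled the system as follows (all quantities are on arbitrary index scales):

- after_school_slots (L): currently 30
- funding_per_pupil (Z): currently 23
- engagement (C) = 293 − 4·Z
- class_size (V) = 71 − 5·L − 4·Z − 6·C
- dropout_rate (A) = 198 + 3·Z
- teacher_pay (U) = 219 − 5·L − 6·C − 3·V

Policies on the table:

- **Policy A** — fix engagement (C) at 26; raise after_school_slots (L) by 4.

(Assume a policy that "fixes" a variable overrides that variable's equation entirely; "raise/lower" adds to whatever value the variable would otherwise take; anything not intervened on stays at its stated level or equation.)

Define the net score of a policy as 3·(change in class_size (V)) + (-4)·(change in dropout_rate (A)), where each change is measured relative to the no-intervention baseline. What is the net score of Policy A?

3090

Baseline:
  L = 30
  Z = 23
  C = 293 − 4·23 = 201
  V = 71 − 5·30 − 4·23 − 6·201 = -1377
  A = 198 + 3·23 = 267
Policy A (C := 26, L + 4):
  L = 30 + 4 = 34
  Z = 23
  C = 26
  V = 71 − 5·34 − 4·23 − 6·26 = -347
  A = 198 + 3·23 = 267
ΔV = -347 − (-1377) = 1030; ΔA = 267 − 267 = 0
Score = 3·1030 + (-4)·0 = 3090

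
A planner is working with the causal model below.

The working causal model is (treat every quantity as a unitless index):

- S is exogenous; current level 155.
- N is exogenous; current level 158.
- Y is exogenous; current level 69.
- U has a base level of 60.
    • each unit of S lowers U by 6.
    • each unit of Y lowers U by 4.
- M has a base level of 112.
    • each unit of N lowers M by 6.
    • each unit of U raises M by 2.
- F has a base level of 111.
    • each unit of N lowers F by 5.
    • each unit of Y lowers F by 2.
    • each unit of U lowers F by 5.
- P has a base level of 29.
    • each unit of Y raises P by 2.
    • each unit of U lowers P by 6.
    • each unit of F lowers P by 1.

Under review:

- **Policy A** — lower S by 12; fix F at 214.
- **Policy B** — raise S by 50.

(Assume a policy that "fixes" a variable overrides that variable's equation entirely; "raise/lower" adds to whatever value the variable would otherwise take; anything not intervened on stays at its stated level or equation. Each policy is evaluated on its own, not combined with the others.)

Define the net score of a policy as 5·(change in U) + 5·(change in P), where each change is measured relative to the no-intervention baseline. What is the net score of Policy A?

Baseline:
  S = 155
  N = 158
  Y = 69
  U = 60 − 6·155 − 4·69 = -1146
  F = 111 − 5·158 − 2·69 − 5·(-1146) = 4913
  P = 29 + 2·69 − 6·(-1146) − 4913 = 2130
Policy A (S − 12, F := 214):
  S = 155 − 12 = 143
  N = 158
  Y = 69
  U = 60 − 6·143 − 4·69 = -1074
  F = 214
  P = 29 + 2·69 − 6·(-1074) − 214 = 6397
ΔU = -1074 − (-1146) = 72; ΔP = 6397 − 2130 = 4267
Score = 5·72 + 5·4267 = 21695

21695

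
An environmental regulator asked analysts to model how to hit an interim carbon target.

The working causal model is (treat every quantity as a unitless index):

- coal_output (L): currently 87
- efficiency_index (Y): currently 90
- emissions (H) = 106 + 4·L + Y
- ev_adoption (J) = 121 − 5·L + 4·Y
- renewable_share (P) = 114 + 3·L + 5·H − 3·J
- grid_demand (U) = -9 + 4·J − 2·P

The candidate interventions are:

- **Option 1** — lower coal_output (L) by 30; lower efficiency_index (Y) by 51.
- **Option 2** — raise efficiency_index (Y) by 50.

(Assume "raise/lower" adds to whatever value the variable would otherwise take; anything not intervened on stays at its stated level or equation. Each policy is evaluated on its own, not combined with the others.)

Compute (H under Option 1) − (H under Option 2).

Option 1 (L − 30, Y − 51):
  L = 87 − 30 = 57
  Y = 90 − 51 = 39
  H = 106 + 4·57 + 39 = 373
Option 2 (Y + 50):
  L = 87
  Y = 90 + 50 = 140
  H = 106 + 4·87 + 140 = 594
H: 373 − 594 = -221

-221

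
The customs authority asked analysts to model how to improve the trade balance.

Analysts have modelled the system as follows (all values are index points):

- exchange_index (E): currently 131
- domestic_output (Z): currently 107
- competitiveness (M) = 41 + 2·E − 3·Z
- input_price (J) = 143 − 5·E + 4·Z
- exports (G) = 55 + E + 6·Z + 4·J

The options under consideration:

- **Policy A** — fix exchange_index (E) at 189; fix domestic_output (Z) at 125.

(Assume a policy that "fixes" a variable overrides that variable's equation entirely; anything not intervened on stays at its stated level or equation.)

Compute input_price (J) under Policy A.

Policy A (E := 189, Z := 125):
  E = 189
  Z = 125
  J = 143 − 5·189 + 4·125 = -302

-302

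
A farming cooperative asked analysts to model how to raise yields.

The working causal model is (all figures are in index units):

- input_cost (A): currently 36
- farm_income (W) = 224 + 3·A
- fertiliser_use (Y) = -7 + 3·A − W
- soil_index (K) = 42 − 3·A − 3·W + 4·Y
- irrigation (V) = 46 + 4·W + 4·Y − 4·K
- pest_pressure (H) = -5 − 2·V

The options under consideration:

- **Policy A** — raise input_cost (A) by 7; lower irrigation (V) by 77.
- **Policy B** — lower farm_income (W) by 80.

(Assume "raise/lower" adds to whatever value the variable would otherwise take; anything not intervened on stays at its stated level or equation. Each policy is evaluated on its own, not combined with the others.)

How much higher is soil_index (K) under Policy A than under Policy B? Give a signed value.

-644

Policy A (A + 7, V − 77):
  A = 36 + 7 = 43
  W = 224 + 3·43 = 353
  Y = -7 + 3·43 − 353 = -231
  K = 42 − 3·43 − 3·353 + 4·(-231) = -2070
Policy B (W − 80):
  A = 36
  W = 224 + 3·36 (−80 from intervention) = 252
  Y = -7 + 3·36 − 252 = -151
  K = 42 − 3·36 − 3·252 + 4·(-151) = -1426
K: -2070 − (-1426) = -644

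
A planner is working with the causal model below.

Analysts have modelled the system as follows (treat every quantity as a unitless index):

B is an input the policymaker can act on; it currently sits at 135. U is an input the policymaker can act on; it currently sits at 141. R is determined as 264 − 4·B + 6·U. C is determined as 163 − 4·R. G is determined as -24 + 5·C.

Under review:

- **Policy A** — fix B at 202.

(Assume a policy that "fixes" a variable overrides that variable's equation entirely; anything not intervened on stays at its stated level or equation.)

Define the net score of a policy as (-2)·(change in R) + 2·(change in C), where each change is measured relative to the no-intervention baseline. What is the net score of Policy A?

Baseline:
  B = 135
  U = 141
  R = 264 − 4·135 + 6·141 = 570
  C = 163 − 4·570 = -2117
Policy A (B := 202):
  B = 202
  U = 141
  R = 264 − 4·202 + 6·141 = 302
  C = 163 − 4·302 = -1045
ΔR = 302 − 570 = -268; ΔC = -1045 − (-2117) = 1072
Score = (-2)·(-268) + 2·1072 = 2680

2680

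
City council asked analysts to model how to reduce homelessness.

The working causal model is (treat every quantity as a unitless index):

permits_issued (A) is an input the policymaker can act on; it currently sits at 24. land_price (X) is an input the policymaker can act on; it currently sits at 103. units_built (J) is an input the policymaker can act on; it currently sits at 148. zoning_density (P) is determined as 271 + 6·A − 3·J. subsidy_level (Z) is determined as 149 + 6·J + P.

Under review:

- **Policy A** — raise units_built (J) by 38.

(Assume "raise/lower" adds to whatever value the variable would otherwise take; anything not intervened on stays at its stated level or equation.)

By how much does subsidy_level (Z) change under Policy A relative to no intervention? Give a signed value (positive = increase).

114

Baseline:
  A = 24
  J = 148
  P = 271 + 6·24 − 3·148 = -29
  Z = 149 + 6·148 + (-29) = 1008
Policy A (J + 38):
  A = 24
  J = 148 + 38 = 186
  P = 271 + 6·24 − 3·186 = -143
  Z = 149 + 6·186 + (-143) = 1122
Change in Z: 1122 − 1008 = 114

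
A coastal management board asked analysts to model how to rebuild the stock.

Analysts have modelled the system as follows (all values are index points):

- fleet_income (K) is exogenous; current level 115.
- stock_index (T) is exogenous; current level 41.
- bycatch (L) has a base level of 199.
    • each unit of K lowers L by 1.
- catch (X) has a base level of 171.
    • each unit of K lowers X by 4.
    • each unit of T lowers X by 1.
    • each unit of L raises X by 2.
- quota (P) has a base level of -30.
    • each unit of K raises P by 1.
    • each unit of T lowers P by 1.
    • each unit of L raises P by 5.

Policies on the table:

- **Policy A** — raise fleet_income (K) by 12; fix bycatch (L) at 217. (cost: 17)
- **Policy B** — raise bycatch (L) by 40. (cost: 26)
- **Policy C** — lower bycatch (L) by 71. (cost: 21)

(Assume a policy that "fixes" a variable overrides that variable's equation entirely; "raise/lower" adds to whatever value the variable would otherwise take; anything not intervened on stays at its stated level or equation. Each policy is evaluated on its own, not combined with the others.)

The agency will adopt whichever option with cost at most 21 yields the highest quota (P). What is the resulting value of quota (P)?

Policy A (K + 12, L := 217):
  K = 115 + 12 = 127
  T = 41
  L = 217
  P = -30 + 127 − 41 + 5·217 = 1141
Policy C (L − 71):
  K = 115
  T = 41
  L = 199 − 115 (−71 from intervention) = 13
  P = -30 + 115 − 41 + 5·13 = 109
Comparing — Policy A: P=1141, Policy C: P=109. Highest is 1141 (Policy A).

1141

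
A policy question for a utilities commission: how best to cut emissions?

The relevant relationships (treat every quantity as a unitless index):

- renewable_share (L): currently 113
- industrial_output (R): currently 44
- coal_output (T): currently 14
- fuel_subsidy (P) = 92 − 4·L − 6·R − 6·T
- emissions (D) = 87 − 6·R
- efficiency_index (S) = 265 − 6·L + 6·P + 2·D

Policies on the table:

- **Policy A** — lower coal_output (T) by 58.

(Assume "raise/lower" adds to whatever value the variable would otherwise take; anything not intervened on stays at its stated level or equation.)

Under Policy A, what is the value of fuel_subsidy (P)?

Policy A (T − 58):
  L = 113
  R = 44
  T = 14 − 58 = -44
  P = 92 − 4·113 − 6·44 − 6·(-44) = -360

-360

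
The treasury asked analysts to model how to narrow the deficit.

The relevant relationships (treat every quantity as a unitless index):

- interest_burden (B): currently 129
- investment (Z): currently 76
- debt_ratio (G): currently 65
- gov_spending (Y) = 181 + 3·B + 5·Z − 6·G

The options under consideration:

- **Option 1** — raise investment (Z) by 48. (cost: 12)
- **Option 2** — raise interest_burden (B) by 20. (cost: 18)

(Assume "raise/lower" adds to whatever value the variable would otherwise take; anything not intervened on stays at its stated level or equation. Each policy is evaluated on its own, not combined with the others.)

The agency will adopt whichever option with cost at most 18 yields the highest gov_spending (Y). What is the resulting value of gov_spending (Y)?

798

Option 1 (Z + 48):
  B = 129
  Z = 76 + 48 = 124
  G = 65
  Y = 181 + 3·129 + 5·124 − 6·65 = 798
Option 2 (B + 20):
  B = 129 + 20 = 149
  Z = 76
  G = 65
  Y = 181 + 3·149 + 5·76 − 6·65 = 618
Comparing — Option 1: Y=798, Option 2: Y=618. Highest is 798 (Option 1).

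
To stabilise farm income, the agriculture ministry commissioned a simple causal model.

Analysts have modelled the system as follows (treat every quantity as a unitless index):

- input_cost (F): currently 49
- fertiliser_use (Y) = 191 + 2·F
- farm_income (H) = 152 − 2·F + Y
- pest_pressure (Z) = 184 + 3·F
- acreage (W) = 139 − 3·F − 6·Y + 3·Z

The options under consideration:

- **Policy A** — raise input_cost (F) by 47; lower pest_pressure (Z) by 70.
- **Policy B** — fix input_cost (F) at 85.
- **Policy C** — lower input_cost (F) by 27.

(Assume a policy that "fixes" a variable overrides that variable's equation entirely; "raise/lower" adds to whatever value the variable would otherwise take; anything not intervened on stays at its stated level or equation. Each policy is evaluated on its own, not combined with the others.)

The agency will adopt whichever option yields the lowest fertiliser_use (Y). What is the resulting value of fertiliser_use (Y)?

235

Policy A (F + 47, Z − 70):
  F = 49 + 47 = 96
  Y = 191 + 2·96 = 383
Policy B (F := 85):
  F = 85
  Y = 191 + 2·85 = 361
Policy C (F − 27):
  F = 49 − 27 = 22
  Y = 191 + 2·22 = 235
Comparing — Policy A: Y=383, Policy B: Y=361, Policy C: Y=235. Lowest is 235 (Policy C).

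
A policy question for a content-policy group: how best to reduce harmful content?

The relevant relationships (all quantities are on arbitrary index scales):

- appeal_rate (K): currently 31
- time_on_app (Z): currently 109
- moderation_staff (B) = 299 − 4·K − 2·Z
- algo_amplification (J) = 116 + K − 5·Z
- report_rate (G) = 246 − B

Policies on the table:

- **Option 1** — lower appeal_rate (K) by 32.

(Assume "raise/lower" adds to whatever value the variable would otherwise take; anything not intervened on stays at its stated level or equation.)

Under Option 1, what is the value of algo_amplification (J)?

Option 1 (K − 32):
  K = 31 − 32 = -1
  Z = 109
  J = 116 + (-1) − 5·109 = -430

-430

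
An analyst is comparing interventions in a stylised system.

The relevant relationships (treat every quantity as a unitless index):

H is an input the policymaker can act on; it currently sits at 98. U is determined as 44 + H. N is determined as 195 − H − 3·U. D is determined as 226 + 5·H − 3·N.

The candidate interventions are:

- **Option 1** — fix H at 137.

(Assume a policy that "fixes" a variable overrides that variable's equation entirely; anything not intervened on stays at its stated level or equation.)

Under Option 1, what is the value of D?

Option 1 (H := 137):
  H = 137
  U = 44 + 137 = 181
  N = 195 − 137 − 3·181 = -485
  D = 226 + 5·137 − 3·(-485) = 2366

2366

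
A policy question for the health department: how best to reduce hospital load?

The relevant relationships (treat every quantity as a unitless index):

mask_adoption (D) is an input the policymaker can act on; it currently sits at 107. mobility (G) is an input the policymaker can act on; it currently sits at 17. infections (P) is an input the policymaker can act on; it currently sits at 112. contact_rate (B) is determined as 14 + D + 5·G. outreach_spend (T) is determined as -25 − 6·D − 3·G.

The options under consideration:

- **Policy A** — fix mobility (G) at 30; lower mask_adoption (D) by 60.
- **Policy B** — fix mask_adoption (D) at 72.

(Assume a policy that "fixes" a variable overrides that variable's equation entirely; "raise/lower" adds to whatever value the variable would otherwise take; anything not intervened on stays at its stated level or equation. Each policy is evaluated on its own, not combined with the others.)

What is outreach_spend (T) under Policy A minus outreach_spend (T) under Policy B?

111

Policy A (G := 30, D − 60):
  D = 107 − 60 = 47
  G = 30
  T = -25 − 6·47 − 3·30 = -397
Policy B (D := 72):
  D = 72
  G = 17
  T = -25 − 6·72 − 3·17 = -508
T: -397 − (-508) = 111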